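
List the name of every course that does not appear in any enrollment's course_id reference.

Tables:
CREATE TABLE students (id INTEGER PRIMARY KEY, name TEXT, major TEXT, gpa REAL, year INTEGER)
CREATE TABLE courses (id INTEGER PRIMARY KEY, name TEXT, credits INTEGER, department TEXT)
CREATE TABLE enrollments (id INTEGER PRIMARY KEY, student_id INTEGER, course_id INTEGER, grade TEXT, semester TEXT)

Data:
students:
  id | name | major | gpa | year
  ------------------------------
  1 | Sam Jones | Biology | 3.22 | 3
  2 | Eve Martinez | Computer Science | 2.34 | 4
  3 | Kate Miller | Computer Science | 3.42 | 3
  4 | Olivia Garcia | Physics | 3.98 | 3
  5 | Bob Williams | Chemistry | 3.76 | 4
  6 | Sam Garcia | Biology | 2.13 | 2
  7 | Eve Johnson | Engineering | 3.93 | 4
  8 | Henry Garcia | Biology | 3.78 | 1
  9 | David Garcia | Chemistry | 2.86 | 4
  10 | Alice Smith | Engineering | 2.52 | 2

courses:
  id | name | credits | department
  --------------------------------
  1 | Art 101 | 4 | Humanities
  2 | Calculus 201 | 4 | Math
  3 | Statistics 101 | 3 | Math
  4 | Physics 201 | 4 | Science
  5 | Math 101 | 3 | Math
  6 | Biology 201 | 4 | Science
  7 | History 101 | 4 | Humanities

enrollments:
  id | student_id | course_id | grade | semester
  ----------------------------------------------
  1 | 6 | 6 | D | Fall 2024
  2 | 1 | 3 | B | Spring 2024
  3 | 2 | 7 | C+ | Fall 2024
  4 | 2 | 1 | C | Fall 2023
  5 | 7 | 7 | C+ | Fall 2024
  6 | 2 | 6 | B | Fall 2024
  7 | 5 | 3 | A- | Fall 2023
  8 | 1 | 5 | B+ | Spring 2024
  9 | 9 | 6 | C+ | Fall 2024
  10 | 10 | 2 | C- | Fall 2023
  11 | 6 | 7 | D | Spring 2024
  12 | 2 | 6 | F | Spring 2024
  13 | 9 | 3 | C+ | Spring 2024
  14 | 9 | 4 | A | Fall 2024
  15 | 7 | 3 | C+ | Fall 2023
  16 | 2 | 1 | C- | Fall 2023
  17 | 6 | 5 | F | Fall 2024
SELECT p.name FROM courses p LEFT JOIN enrollments c ON c.course_id = p.id WHERE c.id IS NULL

Execution result:
(no rows)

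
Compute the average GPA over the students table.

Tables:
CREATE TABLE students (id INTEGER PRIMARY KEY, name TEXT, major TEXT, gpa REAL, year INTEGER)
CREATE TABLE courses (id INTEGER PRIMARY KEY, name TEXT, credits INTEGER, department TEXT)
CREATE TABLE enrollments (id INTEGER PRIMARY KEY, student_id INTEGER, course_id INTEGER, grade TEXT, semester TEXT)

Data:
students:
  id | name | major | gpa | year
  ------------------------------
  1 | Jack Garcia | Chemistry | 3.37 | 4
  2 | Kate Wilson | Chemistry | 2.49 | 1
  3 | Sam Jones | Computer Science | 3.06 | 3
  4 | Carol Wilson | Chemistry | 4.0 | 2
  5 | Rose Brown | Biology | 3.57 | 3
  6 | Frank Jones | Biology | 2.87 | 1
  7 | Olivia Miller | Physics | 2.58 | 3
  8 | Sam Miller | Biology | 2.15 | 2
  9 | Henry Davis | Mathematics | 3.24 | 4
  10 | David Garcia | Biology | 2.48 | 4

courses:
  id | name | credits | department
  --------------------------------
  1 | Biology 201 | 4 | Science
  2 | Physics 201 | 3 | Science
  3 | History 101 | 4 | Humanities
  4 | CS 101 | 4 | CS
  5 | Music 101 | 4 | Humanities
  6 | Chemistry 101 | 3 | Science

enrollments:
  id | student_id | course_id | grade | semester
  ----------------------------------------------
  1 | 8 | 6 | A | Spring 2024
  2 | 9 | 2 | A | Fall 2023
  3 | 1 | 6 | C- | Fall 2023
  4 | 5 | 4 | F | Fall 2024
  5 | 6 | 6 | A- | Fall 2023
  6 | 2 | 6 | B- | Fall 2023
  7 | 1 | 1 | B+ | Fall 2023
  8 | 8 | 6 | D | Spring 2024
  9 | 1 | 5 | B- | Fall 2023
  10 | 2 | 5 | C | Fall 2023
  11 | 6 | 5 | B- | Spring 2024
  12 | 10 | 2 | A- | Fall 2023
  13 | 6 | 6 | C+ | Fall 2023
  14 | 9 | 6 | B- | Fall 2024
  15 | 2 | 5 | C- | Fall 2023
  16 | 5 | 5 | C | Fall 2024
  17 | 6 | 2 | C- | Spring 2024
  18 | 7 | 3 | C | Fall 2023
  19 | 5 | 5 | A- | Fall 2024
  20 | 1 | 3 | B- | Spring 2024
SELECT AVG(gpa) FROM students

Execution result:
2.98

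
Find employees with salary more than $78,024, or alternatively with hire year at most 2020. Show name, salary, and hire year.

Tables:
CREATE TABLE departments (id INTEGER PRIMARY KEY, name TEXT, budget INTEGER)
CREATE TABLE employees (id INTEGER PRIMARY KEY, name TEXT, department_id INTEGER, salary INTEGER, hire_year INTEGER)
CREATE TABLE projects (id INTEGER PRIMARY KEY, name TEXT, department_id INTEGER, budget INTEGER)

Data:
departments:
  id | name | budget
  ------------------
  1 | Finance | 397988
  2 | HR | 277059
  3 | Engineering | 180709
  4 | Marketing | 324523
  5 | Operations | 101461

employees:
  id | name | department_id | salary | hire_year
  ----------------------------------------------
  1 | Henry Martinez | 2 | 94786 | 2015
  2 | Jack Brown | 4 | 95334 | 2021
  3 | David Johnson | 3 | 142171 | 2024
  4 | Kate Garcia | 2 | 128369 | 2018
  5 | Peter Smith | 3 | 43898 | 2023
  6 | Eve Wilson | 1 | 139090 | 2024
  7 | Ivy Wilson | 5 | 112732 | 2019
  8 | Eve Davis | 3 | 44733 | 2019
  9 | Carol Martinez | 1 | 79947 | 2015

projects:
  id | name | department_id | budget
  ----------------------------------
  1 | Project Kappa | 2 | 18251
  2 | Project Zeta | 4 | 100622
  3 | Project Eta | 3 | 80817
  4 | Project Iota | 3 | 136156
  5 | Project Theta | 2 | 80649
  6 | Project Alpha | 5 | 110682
SELECT name, salary, hire_year FROM employees WHERE salary > 78024 OR hire_year <= 2020

Execution result:
name | salary | hire_year
Henry Martinez | 94786 | 2015
Jack Brown | 95334 | 2021
David Johnson | 142171 | 2024
Kate Garcia | 128369 | 2018
Eve Wilson | 139090 | 2024
Ivy Wilson | 112732 | 2019
Eve Davis | 44733 | 2019
Carol Martinez | 79947 | 2015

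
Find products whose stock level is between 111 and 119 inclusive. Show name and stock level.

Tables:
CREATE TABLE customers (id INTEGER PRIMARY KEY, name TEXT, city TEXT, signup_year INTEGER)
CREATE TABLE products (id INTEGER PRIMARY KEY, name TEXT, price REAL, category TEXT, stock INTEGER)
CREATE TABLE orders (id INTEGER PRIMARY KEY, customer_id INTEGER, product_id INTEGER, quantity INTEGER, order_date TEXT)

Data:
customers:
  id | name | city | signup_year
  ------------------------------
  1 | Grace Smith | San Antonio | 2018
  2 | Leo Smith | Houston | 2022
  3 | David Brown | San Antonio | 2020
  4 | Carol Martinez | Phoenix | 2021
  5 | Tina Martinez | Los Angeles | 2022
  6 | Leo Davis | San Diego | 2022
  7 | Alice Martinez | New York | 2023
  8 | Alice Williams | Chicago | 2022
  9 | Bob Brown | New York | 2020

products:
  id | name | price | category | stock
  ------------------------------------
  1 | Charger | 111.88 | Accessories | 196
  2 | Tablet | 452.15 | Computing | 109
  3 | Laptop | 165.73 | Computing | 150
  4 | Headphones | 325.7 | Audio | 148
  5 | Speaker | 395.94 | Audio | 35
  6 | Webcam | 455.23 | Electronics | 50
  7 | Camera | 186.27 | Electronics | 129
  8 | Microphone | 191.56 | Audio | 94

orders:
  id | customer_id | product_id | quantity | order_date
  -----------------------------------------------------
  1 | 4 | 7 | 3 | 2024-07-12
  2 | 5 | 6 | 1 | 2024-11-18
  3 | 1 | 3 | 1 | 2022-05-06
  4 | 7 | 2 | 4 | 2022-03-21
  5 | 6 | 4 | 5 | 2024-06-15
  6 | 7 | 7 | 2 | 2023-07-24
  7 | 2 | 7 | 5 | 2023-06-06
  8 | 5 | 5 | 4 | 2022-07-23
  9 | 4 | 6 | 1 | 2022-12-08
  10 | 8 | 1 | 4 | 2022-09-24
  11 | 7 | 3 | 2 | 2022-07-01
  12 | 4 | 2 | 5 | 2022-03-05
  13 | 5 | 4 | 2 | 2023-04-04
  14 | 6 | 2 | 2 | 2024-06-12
SELECT name, stock FROM products WHERE stock BETWEEN 111 AND 119

Execution result:
(no rows)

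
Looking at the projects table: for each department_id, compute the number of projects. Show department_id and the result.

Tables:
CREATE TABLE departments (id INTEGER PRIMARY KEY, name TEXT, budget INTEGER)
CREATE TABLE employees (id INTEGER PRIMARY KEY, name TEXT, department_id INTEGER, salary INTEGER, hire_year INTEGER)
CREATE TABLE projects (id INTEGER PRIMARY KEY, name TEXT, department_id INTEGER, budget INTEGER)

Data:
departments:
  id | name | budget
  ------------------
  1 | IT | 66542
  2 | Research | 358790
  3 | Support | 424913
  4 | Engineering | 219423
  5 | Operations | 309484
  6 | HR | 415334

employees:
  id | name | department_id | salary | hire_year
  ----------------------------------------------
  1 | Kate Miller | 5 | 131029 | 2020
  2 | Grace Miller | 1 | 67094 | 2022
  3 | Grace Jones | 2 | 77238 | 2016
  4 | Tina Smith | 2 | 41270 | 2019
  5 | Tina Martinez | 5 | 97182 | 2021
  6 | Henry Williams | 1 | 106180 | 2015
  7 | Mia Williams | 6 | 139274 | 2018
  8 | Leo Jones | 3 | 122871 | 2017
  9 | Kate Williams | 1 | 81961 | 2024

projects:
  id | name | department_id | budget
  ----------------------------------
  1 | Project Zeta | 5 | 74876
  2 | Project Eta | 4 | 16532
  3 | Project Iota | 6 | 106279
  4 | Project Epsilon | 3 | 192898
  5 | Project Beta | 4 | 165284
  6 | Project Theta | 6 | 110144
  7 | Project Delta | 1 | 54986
SELECT department_id, COUNT(*) AS n FROM projects GROUP BY department_id

Execution result:
department_id | n
1 | 1
3 | 1
4 | 2
5 | 1
6 | 2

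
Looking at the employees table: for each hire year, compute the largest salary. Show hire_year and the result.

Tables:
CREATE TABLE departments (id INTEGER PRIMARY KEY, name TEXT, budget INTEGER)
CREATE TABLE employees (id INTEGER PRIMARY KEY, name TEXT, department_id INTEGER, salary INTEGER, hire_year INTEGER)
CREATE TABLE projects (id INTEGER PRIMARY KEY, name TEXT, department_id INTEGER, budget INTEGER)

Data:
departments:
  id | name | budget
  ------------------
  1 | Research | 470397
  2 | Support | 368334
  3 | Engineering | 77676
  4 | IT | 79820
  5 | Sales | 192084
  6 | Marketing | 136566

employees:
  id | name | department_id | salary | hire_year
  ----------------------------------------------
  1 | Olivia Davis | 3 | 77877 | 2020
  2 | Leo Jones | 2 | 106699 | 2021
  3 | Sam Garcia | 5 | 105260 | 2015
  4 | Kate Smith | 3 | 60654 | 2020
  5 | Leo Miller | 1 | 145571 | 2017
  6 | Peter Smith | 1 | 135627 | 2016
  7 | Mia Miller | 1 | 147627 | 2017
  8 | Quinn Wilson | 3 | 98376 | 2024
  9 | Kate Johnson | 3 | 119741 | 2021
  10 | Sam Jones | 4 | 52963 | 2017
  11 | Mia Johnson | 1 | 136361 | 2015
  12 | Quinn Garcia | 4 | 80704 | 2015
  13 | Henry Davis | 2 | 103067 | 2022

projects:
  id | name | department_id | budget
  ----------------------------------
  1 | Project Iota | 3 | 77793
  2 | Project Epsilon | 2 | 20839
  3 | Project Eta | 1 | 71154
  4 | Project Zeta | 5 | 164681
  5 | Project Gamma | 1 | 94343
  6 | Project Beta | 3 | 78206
SELECT hire_year, MAX(salary) AS max_salary FROM employees GROUP BY hire_year

Execution result:
hire_year | max_salary
2015 | 136361
2016 | 135627
2017 | 147627
2020 | 77877
2021 | 119741
2022 | 103067
2024 | 98376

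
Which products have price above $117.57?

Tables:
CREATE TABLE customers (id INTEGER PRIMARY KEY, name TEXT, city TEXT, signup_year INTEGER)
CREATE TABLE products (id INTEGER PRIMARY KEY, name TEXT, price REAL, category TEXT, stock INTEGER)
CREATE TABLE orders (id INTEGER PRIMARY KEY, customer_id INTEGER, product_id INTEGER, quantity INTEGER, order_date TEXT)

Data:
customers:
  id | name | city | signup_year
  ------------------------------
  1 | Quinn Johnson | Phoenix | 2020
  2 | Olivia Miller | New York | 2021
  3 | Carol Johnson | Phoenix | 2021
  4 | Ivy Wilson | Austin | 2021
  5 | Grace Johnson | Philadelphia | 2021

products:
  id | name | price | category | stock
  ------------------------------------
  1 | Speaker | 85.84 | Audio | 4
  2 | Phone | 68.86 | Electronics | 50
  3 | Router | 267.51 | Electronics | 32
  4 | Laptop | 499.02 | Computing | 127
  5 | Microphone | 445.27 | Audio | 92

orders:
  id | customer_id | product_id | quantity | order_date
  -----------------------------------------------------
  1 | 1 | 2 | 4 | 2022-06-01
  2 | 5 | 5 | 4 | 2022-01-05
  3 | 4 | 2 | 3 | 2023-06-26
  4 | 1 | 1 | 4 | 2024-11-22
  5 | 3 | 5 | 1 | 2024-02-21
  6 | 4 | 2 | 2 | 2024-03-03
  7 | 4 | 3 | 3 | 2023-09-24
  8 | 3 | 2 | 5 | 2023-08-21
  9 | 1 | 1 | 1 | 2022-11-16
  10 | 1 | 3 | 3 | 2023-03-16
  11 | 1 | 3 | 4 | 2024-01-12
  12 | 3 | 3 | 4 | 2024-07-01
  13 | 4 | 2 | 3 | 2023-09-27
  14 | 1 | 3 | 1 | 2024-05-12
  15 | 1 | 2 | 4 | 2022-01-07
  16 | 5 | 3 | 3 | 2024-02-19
SELECT name, price FROM products WHERE price > 117.57

Execution result:
name | price
Router | 267.51
Laptop | 499.02
Microphone | 445.27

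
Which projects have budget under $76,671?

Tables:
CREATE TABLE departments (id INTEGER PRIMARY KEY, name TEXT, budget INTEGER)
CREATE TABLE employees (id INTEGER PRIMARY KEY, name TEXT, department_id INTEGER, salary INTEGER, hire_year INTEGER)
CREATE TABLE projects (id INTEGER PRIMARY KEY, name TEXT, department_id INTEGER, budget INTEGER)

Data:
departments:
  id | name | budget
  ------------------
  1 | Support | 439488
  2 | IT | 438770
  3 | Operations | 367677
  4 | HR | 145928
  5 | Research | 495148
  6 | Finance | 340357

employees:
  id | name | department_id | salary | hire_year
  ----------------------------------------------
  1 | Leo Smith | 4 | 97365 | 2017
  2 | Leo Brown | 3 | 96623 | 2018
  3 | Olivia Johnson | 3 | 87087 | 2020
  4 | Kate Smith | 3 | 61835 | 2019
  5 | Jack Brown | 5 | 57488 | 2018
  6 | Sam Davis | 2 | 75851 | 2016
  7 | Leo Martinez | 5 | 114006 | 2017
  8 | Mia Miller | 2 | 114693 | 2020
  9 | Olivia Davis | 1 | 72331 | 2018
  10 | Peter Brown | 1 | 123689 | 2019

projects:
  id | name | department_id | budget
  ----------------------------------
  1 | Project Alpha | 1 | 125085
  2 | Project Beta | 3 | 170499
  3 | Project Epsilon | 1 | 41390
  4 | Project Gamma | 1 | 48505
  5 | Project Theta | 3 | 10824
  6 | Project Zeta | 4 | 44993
SELECT name, budget FROM projects WHERE budget < 76671

Execution result:
name | budget
Project Epsilon | 41390
Project Gamma | 48505
Project Theta | 10824
Project Zeta | 44993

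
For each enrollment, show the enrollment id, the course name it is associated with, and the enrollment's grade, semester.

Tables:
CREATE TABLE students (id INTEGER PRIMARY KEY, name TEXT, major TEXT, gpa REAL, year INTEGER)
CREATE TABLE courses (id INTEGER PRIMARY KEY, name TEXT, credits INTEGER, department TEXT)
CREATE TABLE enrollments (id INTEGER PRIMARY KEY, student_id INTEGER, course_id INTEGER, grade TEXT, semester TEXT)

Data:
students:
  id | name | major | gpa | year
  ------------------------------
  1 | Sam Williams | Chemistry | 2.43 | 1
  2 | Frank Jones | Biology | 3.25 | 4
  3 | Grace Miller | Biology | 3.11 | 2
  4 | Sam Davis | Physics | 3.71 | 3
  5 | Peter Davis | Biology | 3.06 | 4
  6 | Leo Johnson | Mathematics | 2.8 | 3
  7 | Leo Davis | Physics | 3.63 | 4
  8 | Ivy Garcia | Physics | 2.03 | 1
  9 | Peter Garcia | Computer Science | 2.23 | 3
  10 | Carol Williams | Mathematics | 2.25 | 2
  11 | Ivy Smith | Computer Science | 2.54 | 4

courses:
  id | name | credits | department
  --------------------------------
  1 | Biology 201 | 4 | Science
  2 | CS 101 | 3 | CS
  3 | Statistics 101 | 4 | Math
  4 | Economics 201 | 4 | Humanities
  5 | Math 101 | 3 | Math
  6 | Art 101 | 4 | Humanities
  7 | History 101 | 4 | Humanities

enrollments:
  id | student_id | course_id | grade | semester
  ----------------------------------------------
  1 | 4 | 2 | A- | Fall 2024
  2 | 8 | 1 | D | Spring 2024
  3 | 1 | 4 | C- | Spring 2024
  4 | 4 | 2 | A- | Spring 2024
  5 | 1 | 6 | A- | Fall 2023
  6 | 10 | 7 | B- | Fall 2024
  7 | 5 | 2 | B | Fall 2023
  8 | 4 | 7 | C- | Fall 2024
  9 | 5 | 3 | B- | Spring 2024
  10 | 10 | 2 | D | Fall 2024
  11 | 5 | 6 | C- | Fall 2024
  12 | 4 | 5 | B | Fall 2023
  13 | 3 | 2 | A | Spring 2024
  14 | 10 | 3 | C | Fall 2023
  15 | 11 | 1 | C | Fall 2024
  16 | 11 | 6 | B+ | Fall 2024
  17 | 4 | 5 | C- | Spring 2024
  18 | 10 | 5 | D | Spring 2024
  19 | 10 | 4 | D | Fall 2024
SELECT c.id, p.name AS course, c.grade, c.semester FROM enrollments c JOIN courses p ON c.course_id = p.id

Execution result:
id | course | grade | semester
1 | CS 101 | A- | Fall 2024
2 | Biology 201 | D | Spring 2024
3 | Economics 201 | C- | Spring 2024
4 | CS 101 | A- | Spring 2024
5 | Art 101 | A- | Fall 2023
6 | History 101 | B- | Fall 2024
7 | CS 101 | B | Fall 2023
8 | History 101 | C- | Fall 2024
9 | Statistics 101 | B- | Spring 2024
10 | CS 101 | D | Fall 2024
11 | Art 101 | C- | Fall 2024
12 | Math 101 | B | Fall 2023
13 | CS 101 | A | Spring 2024
14 | Statistics 101 | C | Fall 2023
15 | Biology 201 | C | Fall 2024
16 | Art 101 | B+ | Fall 2024
17 | Math 101 | C- | Spring 2024
18 | Math 101 | D | Spring 2024
19 | Economics 201 | D | Fall 2024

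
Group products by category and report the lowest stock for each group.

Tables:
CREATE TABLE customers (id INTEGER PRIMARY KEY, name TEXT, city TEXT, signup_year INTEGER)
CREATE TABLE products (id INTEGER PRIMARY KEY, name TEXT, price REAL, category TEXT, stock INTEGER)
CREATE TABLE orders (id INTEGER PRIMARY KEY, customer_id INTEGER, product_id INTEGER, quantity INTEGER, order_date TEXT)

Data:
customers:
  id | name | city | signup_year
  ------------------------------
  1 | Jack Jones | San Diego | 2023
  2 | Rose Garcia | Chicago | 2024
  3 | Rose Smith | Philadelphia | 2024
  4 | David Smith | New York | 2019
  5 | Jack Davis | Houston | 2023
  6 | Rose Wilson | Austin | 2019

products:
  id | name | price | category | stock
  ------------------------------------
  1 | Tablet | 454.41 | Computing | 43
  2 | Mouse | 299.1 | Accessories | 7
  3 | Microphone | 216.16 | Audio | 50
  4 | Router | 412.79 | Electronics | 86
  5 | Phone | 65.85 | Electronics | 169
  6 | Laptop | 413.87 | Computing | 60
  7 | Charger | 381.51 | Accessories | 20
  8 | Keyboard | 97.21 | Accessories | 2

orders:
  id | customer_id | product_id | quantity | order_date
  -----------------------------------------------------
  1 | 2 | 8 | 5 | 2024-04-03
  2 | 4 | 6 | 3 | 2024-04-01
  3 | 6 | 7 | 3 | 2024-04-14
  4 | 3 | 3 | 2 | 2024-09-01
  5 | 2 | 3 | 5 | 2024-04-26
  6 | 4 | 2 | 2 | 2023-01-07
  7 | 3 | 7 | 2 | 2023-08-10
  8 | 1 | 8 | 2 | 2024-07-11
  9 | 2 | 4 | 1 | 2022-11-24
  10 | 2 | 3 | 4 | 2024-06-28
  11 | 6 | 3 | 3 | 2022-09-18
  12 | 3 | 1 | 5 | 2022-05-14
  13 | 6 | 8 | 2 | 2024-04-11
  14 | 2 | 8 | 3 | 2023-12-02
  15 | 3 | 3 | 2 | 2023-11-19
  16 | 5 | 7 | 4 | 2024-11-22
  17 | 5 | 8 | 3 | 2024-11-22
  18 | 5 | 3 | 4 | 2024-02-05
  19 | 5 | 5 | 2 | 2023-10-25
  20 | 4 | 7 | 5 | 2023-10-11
SELECT category, MIN(stock) AS min_stock FROM products GROUP BY category

Execution result:
category | min_stock
Accessories | 2
Audio | 50
Computing | 43
Electronics | 86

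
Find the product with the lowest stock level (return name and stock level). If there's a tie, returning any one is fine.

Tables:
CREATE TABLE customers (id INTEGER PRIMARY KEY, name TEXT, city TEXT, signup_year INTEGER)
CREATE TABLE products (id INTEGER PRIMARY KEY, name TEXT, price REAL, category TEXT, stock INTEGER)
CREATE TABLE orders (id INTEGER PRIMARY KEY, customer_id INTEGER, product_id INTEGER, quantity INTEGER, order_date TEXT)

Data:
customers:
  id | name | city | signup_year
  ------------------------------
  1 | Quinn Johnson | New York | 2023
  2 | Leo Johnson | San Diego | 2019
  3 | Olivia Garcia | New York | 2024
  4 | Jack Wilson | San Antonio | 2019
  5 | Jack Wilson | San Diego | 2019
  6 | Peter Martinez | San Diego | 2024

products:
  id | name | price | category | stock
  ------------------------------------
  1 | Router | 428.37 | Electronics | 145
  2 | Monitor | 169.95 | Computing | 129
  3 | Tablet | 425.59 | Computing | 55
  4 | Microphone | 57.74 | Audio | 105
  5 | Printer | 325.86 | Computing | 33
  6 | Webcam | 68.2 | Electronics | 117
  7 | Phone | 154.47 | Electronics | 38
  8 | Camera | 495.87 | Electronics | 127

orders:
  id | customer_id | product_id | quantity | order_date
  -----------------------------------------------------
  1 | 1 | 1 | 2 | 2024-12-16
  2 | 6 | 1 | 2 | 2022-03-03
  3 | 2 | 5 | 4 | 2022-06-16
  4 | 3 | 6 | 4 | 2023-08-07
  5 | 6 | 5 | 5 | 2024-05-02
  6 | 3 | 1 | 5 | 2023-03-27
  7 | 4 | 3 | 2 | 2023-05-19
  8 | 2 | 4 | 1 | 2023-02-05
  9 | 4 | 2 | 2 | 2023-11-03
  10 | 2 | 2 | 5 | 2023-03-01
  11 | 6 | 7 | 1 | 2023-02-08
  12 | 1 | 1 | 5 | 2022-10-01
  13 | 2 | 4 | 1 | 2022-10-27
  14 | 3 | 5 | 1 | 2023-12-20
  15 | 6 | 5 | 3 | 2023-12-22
SELECT name, stock FROM products ORDER BY stock ASC LIMIT 1

Execution result:
name | stock
Printer | 33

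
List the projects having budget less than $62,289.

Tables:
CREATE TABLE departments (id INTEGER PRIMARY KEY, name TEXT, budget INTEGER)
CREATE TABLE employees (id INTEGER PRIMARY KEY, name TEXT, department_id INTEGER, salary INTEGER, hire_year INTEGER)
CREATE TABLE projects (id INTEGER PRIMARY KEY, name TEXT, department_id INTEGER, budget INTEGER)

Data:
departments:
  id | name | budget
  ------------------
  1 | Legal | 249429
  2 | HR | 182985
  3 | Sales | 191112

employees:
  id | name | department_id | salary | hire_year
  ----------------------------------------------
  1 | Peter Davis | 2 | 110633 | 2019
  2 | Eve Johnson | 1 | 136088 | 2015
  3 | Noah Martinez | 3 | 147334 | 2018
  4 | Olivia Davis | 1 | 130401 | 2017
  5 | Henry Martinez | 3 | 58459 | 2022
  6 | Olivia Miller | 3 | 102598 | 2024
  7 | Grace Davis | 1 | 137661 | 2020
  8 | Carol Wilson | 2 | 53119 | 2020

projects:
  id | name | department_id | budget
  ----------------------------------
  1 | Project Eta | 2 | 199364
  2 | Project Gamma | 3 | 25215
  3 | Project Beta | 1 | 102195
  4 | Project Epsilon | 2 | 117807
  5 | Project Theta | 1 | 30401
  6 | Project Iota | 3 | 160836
SELECT name, budget FROM projects WHERE budget < 62289

Execution result:
name | budget
Project Gamma | 25215
Project Theta | 30401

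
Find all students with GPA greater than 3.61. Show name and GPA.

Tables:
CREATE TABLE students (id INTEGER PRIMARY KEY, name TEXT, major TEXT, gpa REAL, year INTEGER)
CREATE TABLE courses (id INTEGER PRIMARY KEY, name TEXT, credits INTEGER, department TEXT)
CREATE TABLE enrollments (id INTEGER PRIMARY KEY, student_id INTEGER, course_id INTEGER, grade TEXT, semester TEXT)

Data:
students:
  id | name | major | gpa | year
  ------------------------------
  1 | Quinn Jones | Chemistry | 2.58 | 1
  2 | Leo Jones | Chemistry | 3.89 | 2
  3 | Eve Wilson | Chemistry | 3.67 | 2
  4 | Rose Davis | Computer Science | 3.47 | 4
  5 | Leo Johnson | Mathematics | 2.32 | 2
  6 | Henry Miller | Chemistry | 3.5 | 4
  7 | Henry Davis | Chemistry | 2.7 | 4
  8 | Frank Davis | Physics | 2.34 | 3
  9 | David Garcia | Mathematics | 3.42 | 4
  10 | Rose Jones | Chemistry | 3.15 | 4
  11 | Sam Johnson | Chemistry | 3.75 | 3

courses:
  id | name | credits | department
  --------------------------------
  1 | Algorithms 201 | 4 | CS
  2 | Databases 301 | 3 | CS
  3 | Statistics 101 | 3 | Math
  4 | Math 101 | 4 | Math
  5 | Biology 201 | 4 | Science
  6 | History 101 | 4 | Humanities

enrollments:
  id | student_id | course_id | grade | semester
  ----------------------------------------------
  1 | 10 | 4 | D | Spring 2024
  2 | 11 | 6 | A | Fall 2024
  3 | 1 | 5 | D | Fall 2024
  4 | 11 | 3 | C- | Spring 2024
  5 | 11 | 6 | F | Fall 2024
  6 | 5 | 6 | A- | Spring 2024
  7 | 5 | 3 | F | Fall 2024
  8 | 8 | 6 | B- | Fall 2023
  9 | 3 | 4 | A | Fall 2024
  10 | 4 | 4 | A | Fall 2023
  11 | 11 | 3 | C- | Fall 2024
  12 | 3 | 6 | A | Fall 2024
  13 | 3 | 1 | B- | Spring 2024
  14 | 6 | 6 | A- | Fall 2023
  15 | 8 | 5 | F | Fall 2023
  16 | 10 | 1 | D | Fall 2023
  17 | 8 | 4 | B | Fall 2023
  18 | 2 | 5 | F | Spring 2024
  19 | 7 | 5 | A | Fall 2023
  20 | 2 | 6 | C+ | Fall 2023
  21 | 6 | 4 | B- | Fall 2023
SELECT name, gpa FROM students WHERE gpa > 3.61

Execution result:
name | gpa
Leo Jones | 3.89
Eve Wilson | 3.67
Sam Johnson | 3.75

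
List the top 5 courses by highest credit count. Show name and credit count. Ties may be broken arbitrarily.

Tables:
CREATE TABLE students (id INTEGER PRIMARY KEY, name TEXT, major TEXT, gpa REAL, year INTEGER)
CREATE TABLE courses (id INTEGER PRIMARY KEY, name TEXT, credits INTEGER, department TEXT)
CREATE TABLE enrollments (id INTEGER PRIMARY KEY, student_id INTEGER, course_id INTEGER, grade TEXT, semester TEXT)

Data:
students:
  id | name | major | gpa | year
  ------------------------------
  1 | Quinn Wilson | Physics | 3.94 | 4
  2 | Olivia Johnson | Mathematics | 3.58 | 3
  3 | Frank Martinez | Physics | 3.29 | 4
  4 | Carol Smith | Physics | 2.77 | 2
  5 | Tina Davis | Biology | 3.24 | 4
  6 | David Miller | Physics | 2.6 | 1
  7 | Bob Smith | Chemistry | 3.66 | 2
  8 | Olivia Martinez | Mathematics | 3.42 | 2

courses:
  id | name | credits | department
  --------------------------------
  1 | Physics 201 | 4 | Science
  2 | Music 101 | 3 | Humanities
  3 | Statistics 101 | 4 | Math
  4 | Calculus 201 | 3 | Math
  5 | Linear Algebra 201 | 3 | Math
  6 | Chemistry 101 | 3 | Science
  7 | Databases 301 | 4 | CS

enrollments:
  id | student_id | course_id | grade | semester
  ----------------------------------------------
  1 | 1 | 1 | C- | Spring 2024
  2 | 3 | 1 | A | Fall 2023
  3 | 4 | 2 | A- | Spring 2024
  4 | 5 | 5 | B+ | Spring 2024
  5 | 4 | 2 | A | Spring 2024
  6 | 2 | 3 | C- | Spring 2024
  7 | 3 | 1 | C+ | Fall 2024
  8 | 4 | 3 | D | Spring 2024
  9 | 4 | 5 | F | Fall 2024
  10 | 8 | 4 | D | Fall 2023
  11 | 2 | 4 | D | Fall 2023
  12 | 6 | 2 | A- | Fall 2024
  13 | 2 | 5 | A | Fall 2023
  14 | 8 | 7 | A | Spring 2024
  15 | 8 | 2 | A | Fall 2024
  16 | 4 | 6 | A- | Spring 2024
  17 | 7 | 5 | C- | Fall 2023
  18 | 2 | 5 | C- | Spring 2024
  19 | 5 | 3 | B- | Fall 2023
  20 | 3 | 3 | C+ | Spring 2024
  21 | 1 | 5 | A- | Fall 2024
SELECT name, credits FROM courses ORDER BY credits DESC LIMIT 5

Execution result:
name | credits
Physics 201 | 4
Statistics 101 | 4
Databases 301 | 4
Music 101 | 3
Calculus 201 | 3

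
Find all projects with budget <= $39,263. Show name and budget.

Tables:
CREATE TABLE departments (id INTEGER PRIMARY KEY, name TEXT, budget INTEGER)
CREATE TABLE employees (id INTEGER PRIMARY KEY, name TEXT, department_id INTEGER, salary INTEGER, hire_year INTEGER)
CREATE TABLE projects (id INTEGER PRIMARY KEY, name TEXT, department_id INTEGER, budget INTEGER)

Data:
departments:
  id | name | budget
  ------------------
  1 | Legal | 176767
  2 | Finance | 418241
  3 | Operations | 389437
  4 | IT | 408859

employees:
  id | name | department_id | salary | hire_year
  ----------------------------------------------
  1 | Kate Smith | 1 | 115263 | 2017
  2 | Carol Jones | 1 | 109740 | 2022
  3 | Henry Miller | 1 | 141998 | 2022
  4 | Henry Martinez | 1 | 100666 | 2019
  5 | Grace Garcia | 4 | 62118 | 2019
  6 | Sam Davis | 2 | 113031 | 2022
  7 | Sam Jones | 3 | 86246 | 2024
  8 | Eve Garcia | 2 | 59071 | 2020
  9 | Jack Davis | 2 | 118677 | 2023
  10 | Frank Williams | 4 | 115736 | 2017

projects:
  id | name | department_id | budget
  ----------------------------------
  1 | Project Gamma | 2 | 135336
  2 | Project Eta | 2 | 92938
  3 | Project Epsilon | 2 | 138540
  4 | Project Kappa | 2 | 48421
SELECT name, budget FROM projects WHERE budget <= 39263

Execution result:
(no rows)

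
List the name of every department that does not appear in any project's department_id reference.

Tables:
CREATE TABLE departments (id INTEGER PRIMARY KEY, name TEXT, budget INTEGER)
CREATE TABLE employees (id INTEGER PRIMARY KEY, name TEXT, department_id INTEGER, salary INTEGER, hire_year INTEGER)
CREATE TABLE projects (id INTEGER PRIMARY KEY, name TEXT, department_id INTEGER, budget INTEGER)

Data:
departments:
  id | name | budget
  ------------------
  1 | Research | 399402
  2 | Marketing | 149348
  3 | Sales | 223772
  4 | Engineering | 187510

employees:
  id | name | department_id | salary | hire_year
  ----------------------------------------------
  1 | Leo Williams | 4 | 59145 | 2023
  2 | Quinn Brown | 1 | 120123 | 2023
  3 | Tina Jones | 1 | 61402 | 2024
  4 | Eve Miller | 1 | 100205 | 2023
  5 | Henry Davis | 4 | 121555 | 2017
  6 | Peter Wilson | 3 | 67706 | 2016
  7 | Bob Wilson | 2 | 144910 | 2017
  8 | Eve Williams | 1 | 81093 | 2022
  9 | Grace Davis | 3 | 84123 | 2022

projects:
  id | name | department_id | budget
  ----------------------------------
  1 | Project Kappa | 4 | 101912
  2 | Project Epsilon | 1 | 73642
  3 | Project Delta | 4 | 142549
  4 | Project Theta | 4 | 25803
SELECT p.name FROM departments p LEFT JOIN projects c ON c.department_id = p.id WHERE c.id IS NULL

Execution result:
name
Marketing
Sales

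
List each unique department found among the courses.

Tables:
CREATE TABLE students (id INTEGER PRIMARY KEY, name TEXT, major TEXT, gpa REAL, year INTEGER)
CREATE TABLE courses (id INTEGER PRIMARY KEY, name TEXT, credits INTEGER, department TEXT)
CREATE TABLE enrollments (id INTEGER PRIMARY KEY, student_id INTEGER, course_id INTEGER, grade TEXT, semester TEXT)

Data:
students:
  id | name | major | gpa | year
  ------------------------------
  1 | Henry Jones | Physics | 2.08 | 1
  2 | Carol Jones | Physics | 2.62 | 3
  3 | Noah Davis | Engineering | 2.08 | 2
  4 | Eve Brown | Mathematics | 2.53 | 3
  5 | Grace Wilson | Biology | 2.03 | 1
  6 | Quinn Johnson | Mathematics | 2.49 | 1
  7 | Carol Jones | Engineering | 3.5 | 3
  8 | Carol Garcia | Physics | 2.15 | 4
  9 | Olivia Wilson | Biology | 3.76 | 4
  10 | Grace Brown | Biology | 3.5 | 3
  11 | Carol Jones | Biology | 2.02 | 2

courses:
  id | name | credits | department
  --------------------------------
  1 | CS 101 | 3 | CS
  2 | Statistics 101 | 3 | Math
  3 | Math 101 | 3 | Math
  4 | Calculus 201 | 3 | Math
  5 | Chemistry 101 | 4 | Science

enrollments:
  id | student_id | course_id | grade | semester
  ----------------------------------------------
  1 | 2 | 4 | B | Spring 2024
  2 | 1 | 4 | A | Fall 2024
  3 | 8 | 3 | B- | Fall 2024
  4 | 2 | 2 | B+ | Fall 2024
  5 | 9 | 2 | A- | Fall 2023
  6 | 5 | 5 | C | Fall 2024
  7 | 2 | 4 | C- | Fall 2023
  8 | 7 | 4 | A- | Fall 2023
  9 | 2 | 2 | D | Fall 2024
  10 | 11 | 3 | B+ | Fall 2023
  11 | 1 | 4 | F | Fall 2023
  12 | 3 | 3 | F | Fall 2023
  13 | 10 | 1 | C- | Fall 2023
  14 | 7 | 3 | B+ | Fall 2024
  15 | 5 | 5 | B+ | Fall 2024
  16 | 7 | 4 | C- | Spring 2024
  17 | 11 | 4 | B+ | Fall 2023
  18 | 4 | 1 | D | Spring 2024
SELECT DISTINCT department FROM courses

Execution result:
department
CS
Math
Science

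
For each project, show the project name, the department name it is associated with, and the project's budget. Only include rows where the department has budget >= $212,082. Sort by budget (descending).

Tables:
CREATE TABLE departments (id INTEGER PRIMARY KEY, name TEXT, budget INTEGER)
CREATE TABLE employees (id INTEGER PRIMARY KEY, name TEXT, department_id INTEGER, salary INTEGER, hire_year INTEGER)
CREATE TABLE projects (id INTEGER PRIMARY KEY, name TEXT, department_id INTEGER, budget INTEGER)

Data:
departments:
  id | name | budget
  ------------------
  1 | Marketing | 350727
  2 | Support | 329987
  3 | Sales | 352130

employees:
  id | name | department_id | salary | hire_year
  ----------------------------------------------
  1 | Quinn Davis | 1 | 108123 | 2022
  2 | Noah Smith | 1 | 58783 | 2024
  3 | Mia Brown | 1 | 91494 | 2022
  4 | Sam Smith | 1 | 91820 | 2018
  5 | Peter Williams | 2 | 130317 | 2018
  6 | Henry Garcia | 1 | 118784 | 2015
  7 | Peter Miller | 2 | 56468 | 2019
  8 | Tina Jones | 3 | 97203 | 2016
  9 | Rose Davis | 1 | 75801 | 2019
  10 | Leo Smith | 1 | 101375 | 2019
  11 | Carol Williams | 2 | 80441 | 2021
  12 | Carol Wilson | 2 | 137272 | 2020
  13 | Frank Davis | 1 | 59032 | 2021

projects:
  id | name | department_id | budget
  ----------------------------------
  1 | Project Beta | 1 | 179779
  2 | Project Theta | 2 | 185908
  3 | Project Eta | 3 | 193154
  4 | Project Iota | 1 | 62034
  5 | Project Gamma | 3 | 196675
SELECT c.name, p.name AS department, c.budget FROM projects c JOIN departments p ON c.department_id = p.id WHERE p.budget >= 212082 ORDER BY c.budget DESC

Execution result:
name | department | budget
Project Gamma | Sales | 196675
Project Eta | Sales | 193154
Project Theta | Support | 185908
Project Beta | Marketing | 179779
Project Iota | Marketing | 62034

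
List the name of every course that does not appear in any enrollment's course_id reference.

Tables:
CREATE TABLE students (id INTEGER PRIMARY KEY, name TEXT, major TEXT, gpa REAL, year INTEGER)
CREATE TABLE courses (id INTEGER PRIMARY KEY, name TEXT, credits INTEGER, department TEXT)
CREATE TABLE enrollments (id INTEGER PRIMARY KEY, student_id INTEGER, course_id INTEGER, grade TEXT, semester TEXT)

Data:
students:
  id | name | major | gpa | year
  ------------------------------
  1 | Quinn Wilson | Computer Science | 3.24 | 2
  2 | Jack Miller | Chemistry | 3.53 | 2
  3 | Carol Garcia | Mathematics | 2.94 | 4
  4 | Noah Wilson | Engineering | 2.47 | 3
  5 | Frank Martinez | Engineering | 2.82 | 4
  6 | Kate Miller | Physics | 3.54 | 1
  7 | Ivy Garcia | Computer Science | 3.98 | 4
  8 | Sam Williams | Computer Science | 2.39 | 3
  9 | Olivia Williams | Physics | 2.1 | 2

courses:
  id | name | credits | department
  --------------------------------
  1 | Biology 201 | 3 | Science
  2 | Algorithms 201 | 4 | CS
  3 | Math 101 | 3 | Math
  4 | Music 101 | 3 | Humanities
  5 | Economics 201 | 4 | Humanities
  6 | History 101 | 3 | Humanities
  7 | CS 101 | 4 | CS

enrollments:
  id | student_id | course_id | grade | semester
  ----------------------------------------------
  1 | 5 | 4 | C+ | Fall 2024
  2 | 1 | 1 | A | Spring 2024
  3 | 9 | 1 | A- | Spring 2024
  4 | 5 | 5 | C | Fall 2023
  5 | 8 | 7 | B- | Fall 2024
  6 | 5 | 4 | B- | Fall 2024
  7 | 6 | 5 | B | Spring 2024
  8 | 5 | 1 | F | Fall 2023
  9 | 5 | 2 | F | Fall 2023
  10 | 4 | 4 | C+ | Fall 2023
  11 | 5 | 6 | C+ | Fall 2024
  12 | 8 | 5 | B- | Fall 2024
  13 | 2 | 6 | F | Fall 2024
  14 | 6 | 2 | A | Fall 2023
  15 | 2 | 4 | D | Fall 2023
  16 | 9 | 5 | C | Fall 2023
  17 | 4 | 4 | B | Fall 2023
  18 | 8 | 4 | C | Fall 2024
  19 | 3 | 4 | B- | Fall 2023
SELECT p.name FROM courses p LEFT JOIN enrollments c ON c.course_id = p.id WHERE c.id IS NULL

Execution result:
Math 101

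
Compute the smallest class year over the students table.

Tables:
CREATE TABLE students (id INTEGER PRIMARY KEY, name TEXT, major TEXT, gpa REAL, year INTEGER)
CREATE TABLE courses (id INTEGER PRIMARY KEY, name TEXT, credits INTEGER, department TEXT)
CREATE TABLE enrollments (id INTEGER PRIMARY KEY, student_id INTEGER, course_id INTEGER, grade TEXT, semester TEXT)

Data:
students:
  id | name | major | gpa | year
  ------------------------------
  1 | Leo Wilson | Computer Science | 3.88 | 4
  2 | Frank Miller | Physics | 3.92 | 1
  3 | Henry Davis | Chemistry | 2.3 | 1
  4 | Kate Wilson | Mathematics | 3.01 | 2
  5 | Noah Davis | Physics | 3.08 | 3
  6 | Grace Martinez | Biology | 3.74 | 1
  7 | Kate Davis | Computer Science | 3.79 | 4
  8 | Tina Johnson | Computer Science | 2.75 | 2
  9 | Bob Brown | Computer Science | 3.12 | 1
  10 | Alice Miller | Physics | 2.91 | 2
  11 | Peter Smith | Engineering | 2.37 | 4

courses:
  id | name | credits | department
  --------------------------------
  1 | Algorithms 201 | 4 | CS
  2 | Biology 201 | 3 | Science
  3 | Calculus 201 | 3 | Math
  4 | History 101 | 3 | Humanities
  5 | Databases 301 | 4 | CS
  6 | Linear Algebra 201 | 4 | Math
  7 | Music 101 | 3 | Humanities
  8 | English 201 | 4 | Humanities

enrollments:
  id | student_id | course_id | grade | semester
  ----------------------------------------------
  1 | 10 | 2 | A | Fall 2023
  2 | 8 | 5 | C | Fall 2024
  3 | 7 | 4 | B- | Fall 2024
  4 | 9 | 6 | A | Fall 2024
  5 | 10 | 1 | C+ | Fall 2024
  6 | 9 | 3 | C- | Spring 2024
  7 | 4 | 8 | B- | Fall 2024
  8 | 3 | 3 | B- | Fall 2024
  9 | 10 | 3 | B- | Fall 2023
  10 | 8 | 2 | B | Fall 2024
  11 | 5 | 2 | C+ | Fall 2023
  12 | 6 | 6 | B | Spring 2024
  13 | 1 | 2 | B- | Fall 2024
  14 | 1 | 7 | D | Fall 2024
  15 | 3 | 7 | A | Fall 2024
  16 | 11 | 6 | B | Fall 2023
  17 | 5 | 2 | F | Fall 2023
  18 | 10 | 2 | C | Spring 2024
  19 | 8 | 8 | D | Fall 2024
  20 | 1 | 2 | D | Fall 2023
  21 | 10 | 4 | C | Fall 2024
SELECT MIN(year) FROM students

Execution result:
1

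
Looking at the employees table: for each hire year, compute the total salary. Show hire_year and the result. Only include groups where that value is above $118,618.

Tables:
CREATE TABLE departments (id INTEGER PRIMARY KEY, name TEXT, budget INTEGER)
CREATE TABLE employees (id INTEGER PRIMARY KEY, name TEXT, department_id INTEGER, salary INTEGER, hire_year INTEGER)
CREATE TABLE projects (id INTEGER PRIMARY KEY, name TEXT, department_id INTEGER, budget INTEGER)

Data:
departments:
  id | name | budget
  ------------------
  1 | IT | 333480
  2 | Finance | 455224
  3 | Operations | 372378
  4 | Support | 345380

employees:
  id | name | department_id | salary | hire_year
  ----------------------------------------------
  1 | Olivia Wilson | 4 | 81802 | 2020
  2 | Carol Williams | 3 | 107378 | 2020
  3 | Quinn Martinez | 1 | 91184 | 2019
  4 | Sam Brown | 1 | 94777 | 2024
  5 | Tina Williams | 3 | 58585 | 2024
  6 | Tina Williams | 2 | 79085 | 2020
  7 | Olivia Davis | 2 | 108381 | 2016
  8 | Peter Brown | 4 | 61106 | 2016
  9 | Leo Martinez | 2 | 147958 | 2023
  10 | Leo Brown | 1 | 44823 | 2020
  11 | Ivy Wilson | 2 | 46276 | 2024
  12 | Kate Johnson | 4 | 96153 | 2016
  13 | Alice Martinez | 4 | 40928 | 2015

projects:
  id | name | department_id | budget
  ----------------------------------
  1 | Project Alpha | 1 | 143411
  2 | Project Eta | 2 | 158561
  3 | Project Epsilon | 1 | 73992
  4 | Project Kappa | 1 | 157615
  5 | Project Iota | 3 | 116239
SELECT hire_year, SUM(salary) AS sum_salary FROM employees GROUP BY hire_year HAVING SUM(salary) > 118618

Execution result:
hire_year | sum_salary
2016 | 265640
2020 | 313088
2023 | 147958
2024 | 199638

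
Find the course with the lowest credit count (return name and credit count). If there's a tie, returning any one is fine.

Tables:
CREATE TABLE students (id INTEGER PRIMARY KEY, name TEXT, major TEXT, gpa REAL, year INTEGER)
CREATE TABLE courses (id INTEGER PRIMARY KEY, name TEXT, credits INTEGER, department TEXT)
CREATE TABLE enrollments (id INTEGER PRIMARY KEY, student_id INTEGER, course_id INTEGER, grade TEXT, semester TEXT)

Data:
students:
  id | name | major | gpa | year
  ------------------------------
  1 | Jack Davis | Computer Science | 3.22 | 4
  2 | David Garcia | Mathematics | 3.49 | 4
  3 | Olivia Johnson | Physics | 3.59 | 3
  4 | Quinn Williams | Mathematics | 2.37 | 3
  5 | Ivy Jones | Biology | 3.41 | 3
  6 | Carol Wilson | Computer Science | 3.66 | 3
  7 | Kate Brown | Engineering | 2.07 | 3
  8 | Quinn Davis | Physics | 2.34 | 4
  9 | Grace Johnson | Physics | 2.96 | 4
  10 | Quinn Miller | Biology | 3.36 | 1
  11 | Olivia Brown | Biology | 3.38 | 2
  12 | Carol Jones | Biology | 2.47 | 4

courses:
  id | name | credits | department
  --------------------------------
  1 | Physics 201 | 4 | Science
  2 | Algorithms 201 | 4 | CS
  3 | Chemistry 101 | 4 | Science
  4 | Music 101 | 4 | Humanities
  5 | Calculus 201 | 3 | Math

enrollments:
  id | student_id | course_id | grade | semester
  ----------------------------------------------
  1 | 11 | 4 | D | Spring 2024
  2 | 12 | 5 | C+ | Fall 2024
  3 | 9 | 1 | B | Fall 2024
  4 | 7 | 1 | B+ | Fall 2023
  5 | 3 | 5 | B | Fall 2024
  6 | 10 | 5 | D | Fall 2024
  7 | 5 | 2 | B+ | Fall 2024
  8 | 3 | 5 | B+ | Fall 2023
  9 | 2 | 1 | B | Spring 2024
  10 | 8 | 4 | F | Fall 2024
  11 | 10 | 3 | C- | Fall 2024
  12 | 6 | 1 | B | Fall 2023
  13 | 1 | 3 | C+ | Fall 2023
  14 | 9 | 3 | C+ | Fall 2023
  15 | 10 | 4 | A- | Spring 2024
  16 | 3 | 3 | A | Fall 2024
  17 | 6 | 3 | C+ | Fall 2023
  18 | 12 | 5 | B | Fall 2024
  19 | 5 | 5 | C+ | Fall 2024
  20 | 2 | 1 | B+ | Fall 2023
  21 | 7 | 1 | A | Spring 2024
SELECT name, credits FROM courses ORDER BY credits ASC LIMIT 1

Execution result:
name | credits
Calculus 201 | 3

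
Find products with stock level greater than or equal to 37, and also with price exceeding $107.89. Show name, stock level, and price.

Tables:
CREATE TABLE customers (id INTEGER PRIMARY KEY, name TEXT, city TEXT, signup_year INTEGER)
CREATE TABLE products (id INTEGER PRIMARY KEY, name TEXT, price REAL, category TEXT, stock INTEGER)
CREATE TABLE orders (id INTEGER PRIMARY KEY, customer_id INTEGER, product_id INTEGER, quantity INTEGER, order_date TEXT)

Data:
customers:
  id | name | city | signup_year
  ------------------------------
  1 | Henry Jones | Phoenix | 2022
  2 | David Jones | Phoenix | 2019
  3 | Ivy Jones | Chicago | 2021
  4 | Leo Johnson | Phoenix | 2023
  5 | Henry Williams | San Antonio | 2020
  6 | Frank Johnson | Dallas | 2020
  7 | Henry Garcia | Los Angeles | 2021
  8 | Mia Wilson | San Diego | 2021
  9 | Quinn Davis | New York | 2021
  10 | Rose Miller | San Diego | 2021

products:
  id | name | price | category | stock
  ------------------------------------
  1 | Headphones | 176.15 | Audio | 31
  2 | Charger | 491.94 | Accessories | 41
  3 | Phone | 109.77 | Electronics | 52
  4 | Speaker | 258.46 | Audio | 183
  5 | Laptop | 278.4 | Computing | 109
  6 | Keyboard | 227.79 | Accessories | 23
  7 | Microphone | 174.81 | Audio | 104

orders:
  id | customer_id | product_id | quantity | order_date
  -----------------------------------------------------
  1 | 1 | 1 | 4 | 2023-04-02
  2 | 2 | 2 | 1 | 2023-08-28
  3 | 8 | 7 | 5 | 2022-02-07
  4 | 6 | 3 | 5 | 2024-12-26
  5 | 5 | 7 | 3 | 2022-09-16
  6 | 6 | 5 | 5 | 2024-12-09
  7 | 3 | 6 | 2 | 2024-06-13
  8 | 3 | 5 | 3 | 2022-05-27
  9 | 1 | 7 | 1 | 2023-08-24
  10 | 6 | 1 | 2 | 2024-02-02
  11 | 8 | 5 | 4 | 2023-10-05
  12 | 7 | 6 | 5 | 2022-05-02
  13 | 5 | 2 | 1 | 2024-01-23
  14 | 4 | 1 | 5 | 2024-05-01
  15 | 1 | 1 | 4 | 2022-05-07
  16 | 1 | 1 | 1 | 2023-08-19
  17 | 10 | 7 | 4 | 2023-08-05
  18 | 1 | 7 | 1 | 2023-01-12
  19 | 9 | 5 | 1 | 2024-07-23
SELECT name, stock, price FROM products WHERE stock >= 37 AND price > 107.89

Execution result:
name | stock | price
Charger | 41 | 491.94
Phone | 52 | 109.77
Speaker | 183 | 258.46
Laptop | 109 | 278.40
Microphone | 104 | 174.81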